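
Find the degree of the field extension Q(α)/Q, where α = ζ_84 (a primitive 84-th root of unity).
[Q(α):Q] = 24

The minimal polynomial of ζ_84 over Q is the 84-th cyclotomic polynomial Φ_84(x), which is irreducible over Q and has degree φ(84) = 24. Hence [Q(α):Q] = φ(84) = 24.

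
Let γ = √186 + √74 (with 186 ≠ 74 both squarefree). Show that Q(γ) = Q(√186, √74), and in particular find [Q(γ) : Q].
[Q(γ) : Q] = 4 (equivalently, Q(γ) = Q(√186, √74))

Obviously Q(γ) ⊆ Q(√186, √74), and [Q(√186, √74):Q] = 4 (since 186, 74 are distinct squarefree integers > 1 with 13764 not a perfect square). To show equality we compute the minimal polynomial of γ. From γ = √186 + √74: γ^2 = 186 + 2√(13764) + 74 = 260 + 2√(13764), so γ^2 - 260 = 2√(13764); squaring, (γ^2 - 260)^2 = 4·13764, i.e. γ^4 - 520γ^2 + 67600 - 55056 = 0, i.e. γ^4 - 520γ^2 + 12544 = 0. So γ is a root of x^4 - 520x^2 + 12544. This polynomial is irreducible over Q: it has no rational root (each ±√186 ± √74 is irrational), and any factorization into two quadratics over Q would force √(13764) ∈ Q (pairing opposite roots) or √186, √74 ∈ Q (other pairings), all impossible. Hence [Q(γ):Q] = 4 = [Q(√186, √74):Q], so Q(γ) = Q(√186, √74).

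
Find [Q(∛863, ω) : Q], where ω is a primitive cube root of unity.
[Q(∛863, ω) : Q] = 6

[Q(∛863):Q] = 3 (min poly x^3 - 863, irreducible since 863 is not a perfect cube). [Q(ω):Q] = 2 (min poly x^2 + x + 1). Since Q(∛863) ⊂ R and ω ∉ R, we have ω ∉ Q(∛863), so x^2 + x + 1 remains irreducible over Q(∛863) and [Q(∛863, ω) : Q(∛863)] = 2. By the tower law, [Q(∛863, ω) : Q] = 3 · 2 = 6. (In fact Q(∛863, ω) is the splitting field of x^3 - 863 over Q.)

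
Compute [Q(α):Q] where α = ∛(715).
[Q(α):Q] = 3

The minimal polynomial of α is x^3 - 715, irreducible over Q since 715 is not a perfect cube (so x^3 - 715 has no rational root). Hence [Q(α):Q] = deg(m_α) = 3.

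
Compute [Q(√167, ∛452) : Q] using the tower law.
[Q(√167, ∛452) : Q] = 6

Let L = Q(√167, ∛452). Since Q(√167) ⊂ L and [Q(√167):Q] = 2, the tower law gives 2 | [L:Q]. Likewise Q(∛452) ⊂ L with [Q(∛452):Q] = 3 (because 452 is not a perfect cube), so 3 | [L:Q]. As gcd(2,3) = 1, [L:Q] is divisible by 6. Conversely L is generated over Q by √167 and ∛452, so [L:Q] ≤ 2·3 = 6. Therefore [Q(√167, ∛452) : Q] = 6.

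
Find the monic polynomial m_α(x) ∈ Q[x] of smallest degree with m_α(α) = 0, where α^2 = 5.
m_α(x) = x^2 - 5

α satisfies α^2 - 5 = 0, so x^2 - 5 annihilates α. Since d = 5 is squarefree and ≠ 1, it is not a perfect square in Q, so x^2 - 5 has no rational root and is therefore irreducible over Q (a degree-2 polynomial over a field is irreducible iff it has no root). Hence m_α(x) = x^2 - 5.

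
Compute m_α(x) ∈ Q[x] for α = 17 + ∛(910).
m_α(x) = x^3 - 51x^2 + 867x - 5823

Set β = α - 17 = ∛(910), so β^3 = 910. Then (α - 17)^3 - 910 = 0, i.e. α is a root of g(x) = (x - 17)^3 - 910 = x^3 - 51x^2 + 867x - 5823. Since g(x) = h(x - 17) where h(x) = x^3 - 910, and h is irreducible over Q (because 910 is not a perfect cube, so h has no rational root, and a monic cubic with no rational root is irreducible), g is also irreducible (irreducibility is preserved under the substitution x → x - 17). Hence m_α(x) = x^3 - 51x^2 + 867x - 5823.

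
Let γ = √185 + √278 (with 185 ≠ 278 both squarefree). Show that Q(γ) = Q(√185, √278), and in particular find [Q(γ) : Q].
[Q(γ) : Q] = 4 (equivalently, Q(γ) = Q(√185, √278))

Obviously Q(γ) ⊆ Q(√185, √278), and [Q(√185, √278):Q] = 4 (since 185, 278 are distinct squarefree integers > 1 with 51430 not a perfect square). To show equality we compute the minimal polynomial of γ. From γ = √185 + √278: γ^2 = 185 + 2√(51430) + 278 = 463 + 2√(51430), so γ^2 - 463 = 2√(51430); squaring, (γ^2 - 463)^2 = 4·51430, i.e. γ^4 - 926γ^2 + 214369 - 205720 = 0, i.e. γ^4 - 926γ^2 + 8649 = 0. So γ is a root of x^4 - 926x^2 + 8649. This polynomial is irreducible over Q: it has no rational root (each ±√185 ± √278 is irrational), and any factorization into two quadratics over Q would force √(51430) ∈ Q (pairing opposite roots) or √185, √278 ∈ Q (other pairings), all impossible. Hence [Q(γ):Q] = 4 = [Q(√185, √278):Q], so Q(γ) = Q(√185, √278).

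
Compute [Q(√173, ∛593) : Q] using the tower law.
[Q(√173, ∛593) : Q] = 6

Let L = Q(√173, ∛593). Since Q(√173) ⊂ L and [Q(√173):Q] = 2, the tower law gives 2 | [L:Q]. Likewise Q(∛593) ⊂ L with [Q(∛593):Q] = 3 (because 593 is not a perfect cube), so 3 | [L:Q]. As gcd(2,3) = 1, [L:Q] is divisible by 6. Conversely L is generated over Q by √173 and ∛593, so [L:Q] ≤ 2·3 = 6. Therefore [Q(√173, ∛593) : Q] = 6.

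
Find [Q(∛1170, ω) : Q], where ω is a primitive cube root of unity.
[Q(∛1170, ω) : Q] = 6

[Q(∛1170):Q] = 3 (min poly x^3 - 1170, irreducible since 1170 is not a perfect cube). [Q(ω):Q] = 2 (min poly x^2 + x + 1). Since Q(∛1170) ⊂ R and ω ∉ R, we have ω ∉ Q(∛1170), so x^2 + x + 1 remains irreducible over Q(∛1170) and [Q(∛1170, ω) : Q(∛1170)] = 2. By the tower law, [Q(∛1170, ω) : Q] = 3 · 2 = 6. (In fact Q(∛1170, ω) is the splitting field of x^3 - 1170 over Q.)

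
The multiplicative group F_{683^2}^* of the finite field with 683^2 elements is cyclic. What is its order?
|F_{683^2}^*| = 466488

F_{683^2} has 683^2 = 466489 elements; its multiplicative group consists of all nonzero elements, so |F_{683^2}^*| = 466489 - 1 = 466488. (It is cyclic since any finite subgroup of the multiplicative group of a field is cyclic.)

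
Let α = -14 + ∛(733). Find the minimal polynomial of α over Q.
m_α(x) = x^3 + 42x^2 + 588x + 2011

Set β = α + 14 = ∛(733), so β^3 = 733. Then (α + 14)^3 - 733 = 0, i.e. α is a root of g(x) = (x + 14)^3 - 733 = x^3 + 42x^2 + 588x + 2011. Since g(x) = h(x + 14) where h(x) = x^3 - 733, and h is irreducible over Q (because 733 is not a perfect cube, so h has no rational root, and a monic cubic with no rational root is irreducible), g is also irreducible (irreducibility is preserved under the substitution x → x + 14). Hence m_α(x) = x^3 + 42x^2 + 588x + 2011.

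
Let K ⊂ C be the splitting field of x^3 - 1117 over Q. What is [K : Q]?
[K : Q] = 6

The roots of x^3 - 1117 are ∛1117, ω∛1117, ω^2∛1117 where ω = e^(2πi/3) is a primitive cube root of unity, so K = Q(∛1117, ω). Now [Q(∛1117):Q] = 3 (since 1117 is not a perfect cube, x^3 - 1117 is irreducible) and [Q(ω):Q] = 2. Both 2 and 3 divide [K:Q], and [K:Q] ≤ 3·2 = 6, so [K:Q] = 6. (Equivalently: Q(∛1117) ⊂ R but ω ∉ R, so [K : Q(∛1117)] = 2.)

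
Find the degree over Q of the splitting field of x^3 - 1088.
[K : Q] = 6

The roots of x^3 - 1088 are ∛1088, ω∛1088, ω^2∛1088 where ω = e^(2πi/3) is a primitive cube root of unity, so K = Q(∛1088, ω). Now [Q(∛1088):Q] = 3 (since 1088 is not a perfect cube, x^3 - 1088 is irreducible) and [Q(ω):Q] = 2. Both 2 and 3 divide [K:Q], and [K:Q] ≤ 3·2 = 6, so [K:Q] = 6. (Equivalently: Q(∛1088) ⊂ R but ω ∉ R, so [K : Q(∛1088)] = 2.)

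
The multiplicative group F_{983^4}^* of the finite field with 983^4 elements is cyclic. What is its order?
|F_{983^4}^*| = 933714431520

F_{983^4} has 983^4 = 933714431521 elements; its multiplicative group consists of all nonzero elements, so |F_{983^4}^*| = 933714431521 - 1 = 933714431520. (It is cyclic since any finite subgroup of the multiplicative group of a field is cyclic.)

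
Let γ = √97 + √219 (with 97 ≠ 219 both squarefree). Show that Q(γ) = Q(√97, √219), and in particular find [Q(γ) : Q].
[Q(γ) : Q] = 4 (equivalently, Q(γ) = Q(√97, √219))

Obviously Q(γ) ⊆ Q(√97, √219), and [Q(√97, √219):Q] = 4 (since 97, 219 are distinct squarefree integers > 1 with 21243 not a perfect square). To show equality we compute the minimal polynomial of γ. From γ = √97 + √219: γ^2 = 97 + 2√(21243) + 219 = 316 + 2√(21243), so γ^2 - 316 = 2√(21243); squaring, (γ^2 - 316)^2 = 4·21243, i.e. γ^4 - 632γ^2 + 99856 - 84972 = 0, i.e. γ^4 - 632γ^2 + 14884 = 0. So γ is a root of x^4 - 632x^2 + 14884. This polynomial is irreducible over Q: it has no rational root (each ±√97 ± √219 is irrational), and any factorization into two quadratics over Q would force √(21243) ∈ Q (pairing opposite roots) or √97, √219 ∈ Q (other pairings), all impossible. Hence [Q(γ):Q] = 4 = [Q(√97, √219):Q], so Q(γ) = Q(√97, √219).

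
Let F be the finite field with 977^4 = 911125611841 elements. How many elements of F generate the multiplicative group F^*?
There are φ(911125611840) = 232906752000 primitive elements

F_q^* is cyclic of order q - 1 = 911125611840. A cyclic group of order m has exactly φ(m) generators. Here m = 911125611840 = 2^6 · 3 · 5 · 53 · 61 · 163 · 1801, so the number of primitive elements is φ(911125611840) = 232906752000.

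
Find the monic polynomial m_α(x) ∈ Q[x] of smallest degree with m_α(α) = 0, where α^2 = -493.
m_α(x) = x^2 + 493

α satisfies α^2 + 493 = 0, so x^2 + 493 annihilates α. Since d = -493 is squarefree and ≠ 1, it is not a perfect square in Q, so x^2 + 493 has no rational root and is therefore irreducible over Q (a degree-2 polynomial over a field is irreducible iff it has no root). Hence m_α(x) = x^2 + 493.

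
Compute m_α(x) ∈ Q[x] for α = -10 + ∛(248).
m_α(x) = x^3 + 30x^2 + 300x + 752

Set β = α + 10 = ∛(248), so β^3 = 248. Then (α + 10)^3 - 248 = 0, i.e. α is a root of g(x) = (x + 10)^3 - 248 = x^3 + 30x^2 + 300x + 752. Since g(x) = h(x + 10) where h(x) = x^3 - 248, and h is irreducible over Q (because 248 is not a perfect cube, so h has no rational root, and a monic cubic with no rational root is irreducible), g is also irreducible (irreducibility is preserved under the substitution x → x + 10). Hence m_α(x) = x^3 + 30x^2 + 300x + 752.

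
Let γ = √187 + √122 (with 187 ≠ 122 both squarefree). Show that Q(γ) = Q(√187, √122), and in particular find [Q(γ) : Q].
[Q(γ) : Q] = 4 (equivalently, Q(γ) = Q(√187, √122))

Obviously Q(γ) ⊆ Q(√187, √122), and [Q(√187, √122):Q] = 4 (since 187, 122 are distinct squarefree integers > 1 with 22814 not a perfect square). To show equality we compute the minimal polynomial of γ. From γ = √187 + √122: γ^2 = 187 + 2√(22814) + 122 = 309 + 2√(22814), so γ^2 - 309 = 2√(22814); squaring, (γ^2 - 309)^2 = 4·22814, i.e. γ^4 - 618γ^2 + 95481 - 91256 = 0, i.e. γ^4 - 618γ^2 + 4225 = 0. So γ is a root of x^4 - 618x^2 + 4225. This polynomial is irreducible over Q: it has no rational root (each ±√187 ± √122 is irrational), and any factorization into two quadratics over Q would force √(22814) ∈ Q (pairing opposite roots) or √187, √122 ∈ Q (other pairings), all impossible. Hence [Q(γ):Q] = 4 = [Q(√187, √122):Q], so Q(γ) = Q(√187, √122).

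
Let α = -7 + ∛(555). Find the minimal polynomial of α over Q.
m_α(x) = x^3 + 21x^2 + 147x - 212

Set β = α + 7 = ∛(555), so β^3 = 555. Then (α + 7)^3 - 555 = 0, i.e. α is a root of g(x) = (x + 7)^3 - 555 = x^3 + 21x^2 + 147x - 212. Since g(x) = h(x + 7) where h(x) = x^3 - 555, and h is irreducible over Q (because 555 is not a perfect cube, so h has no rational root, and a monic cubic with no rational root is irreducible), g is also irreducible (irreducibility is preserved under the substitution x → x + 7). Hence m_α(x) = x^3 + 21x^2 + 147x - 212.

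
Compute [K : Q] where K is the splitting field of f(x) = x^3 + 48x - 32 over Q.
[K : Q] = 6

By the rational root test, any rational root of the monic integer polynomial f(x) = x^3 + 48x - 32 must be an integer dividing the constant term -32, i.e. one of ±{1, 2, 4, 8, 16, 32}. Evaluating: f(1) = 17, f(-1) = -81, f(2) = 72, f(-2) = -136, f(4) = 224, f(-4) = -288, f(8) = 864, f(-8) = -928, f(16) = 4832, f(-16) = -4896, f(32) = 34272, f(-32) = -34336; none is 0, so f has no rational root and is therefore irreducible over Q (a cubic with no linear factor over a field is irreducible). For an irreducible cubic, the Galois group is A_3 or S_3 according as the discriminant disc(f) = -4a^3 - 27b^2 = -4·(48)^3 - 27·(-32)^2 = -470016 is or is not a square in Q. Here disc(f) = -470016 is not a perfect square in Q, so the Galois group of f over Q is not contained in A_3 and must be all of S_3. The splitting field has degree |S_3| = 6 over Q, so [K : Q] = 6.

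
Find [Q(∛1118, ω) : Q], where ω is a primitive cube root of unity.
[Q(∛1118, ω) : Q] = 6

[Q(∛1118):Q] = 3 (min poly x^3 - 1118, irreducible since 1118 is not a perfect cube). [Q(ω):Q] = 2 (min poly x^2 + x + 1). Since Q(∛1118) ⊂ R and ω ∉ R, we have ω ∉ Q(∛1118), so x^2 + x + 1 remains irreducible over Q(∛1118) and [Q(∛1118, ω) : Q(∛1118)] = 2. By the tower law, [Q(∛1118, ω) : Q] = 3 · 2 = 6. (In fact Q(∛1118, ω) is the splitting field of x^3 - 1118 over Q.)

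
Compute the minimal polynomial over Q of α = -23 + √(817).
m_α(x) = x^2 + 46x - 288

From α + 23 = √(817), squaring gives (α + 23)^2 = 817, i.e. α^2 + 46α + 529 = 817, so α^2 + 46α - 288 = 0. The discriminant of x^2 + 46x - 288 is (46)^2 - 4·(-288) = 2116 + 1152 = 3268, and 4·(817) is not a perfect square in Q since 817 is squarefree and ≠ 1. Hence x^2 + 46x - 288 is irreducible over Q and is the minimal polynomial of α.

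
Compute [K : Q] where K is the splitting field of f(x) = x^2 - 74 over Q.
[K : Q] = 2

f(x) = x^2 - 74 factors as (x - √74)(x + √74). The splitting field is K = Q(√74). Since 74 is squarefree and > 1, it is not a perfect square, so x^2 - 74 is irreducible over Q and [Q(√74) : Q] = 2. Hence [K : Q] = 2.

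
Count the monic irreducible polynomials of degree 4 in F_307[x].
There are 2220694938 monic irreducible polynomials of degree 4 over F_307

Each element of F_{307^4} that lies in no proper subfield is a root of exactly one monic irreducible of degree 4 over F_307, and each such polynomial has 4 distinct roots in F_{307^4}. By Möbius inversion the count is N_307(4) = (1/4) Σ_{d|4} μ(4/d) · 307^d = (1/4)(μ(4)·307^1 + μ(2)·307^2 + μ(1)·307^4) = 8882779752/4 = 2220694938.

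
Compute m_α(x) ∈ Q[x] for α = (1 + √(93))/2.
m_α(x) = x^2 - x - 23

From 2α - 1 = √(93), squaring gives (2α - 1)^2 = 93, i.e. 4α^2 - 4α + 1 = 93, so α^2 - α + (1 - 93)/4 = 0. Since 93 ≡ 1 (mod 4), (1 - 93)/4 = -23 ∈ Z. The polynomial x^2 - x - 23 has discriminant 1 - 4·(-23) = 93, which is not a perfect square in Q (d = 93 is squarefree and ≠ 1), so x^2 - x - 23 is irreducible over Q. It is the minimal polynomial of α.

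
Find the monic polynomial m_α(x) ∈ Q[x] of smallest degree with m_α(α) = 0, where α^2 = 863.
m_α(x) = x^2 - 863

α satisfies α^2 - 863 = 0, so x^2 - 863 annihilates α. Since d = 863 is squarefree and ≠ 1, it is not a perfect square in Q, so x^2 - 863 has no rational root and is therefore irreducible over Q (a degree-2 polynomial over a field is irreducible iff it has no root). Hence m_α(x) = x^2 - 863.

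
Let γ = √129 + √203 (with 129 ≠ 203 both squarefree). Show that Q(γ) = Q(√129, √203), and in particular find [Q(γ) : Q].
[Q(γ) : Q] = 4 (equivalently, Q(γ) = Q(√129, √203))

Obviously Q(γ) ⊆ Q(√129, √203), and [Q(√129, √203):Q] = 4 (since 129, 203 are distinct squarefree integers > 1 with 26187 not a perfect square). To show equality we compute the minimal polynomial of γ. From γ = √129 + √203: γ^2 = 129 + 2√(26187) + 203 = 332 + 2√(26187), so γ^2 - 332 = 2√(26187); squaring, (γ^2 - 332)^2 = 4·26187, i.e. γ^4 - 664γ^2 + 110224 - 104748 = 0, i.e. γ^4 - 664γ^2 + 5476 = 0. So γ is a root of x^4 - 664x^2 + 5476. This polynomial is irreducible over Q: it has no rational root (each ±√129 ± √203 is irrational), and any factorization into two quadratics over Q would force √(26187) ∈ Q (pairing opposite roots) or √129, √203 ∈ Q (other pairings), all impossible. Hence [Q(γ):Q] = 4 = [Q(√129, √203):Q], so Q(γ) = Q(√129, √203).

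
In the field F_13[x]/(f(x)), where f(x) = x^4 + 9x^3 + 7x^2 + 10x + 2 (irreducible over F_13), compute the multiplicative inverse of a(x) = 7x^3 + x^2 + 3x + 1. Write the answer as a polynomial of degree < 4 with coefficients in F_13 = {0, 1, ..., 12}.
a(x)^(-1) ≡ 10x^3 + 10x^2 + 3x + 8 (mod f(x))

Since f is irreducible over F_13, F_13[x]/(f) is a field and a(x) ≠ 0 has an inverse. Apply the extended Euclidean algorithm to f(x) and a(x) in F_13[x]: f(x) = (2x + 1)·a(x) + (5x + 1);  a(x) = (4x^2 + 2x + 8)·(5x + 1) + (6). The last nonzero remainder is the constant 6 = gcd(f, a) in F_13. Back-substituting through the division chain expresses 6 = s(x)·a(x) + t(x)·f(x) with s(x) ≡ 8x^3 + 8x^2 + 5x + 9 (mod f), so (8x^3 + 8x^2 + 5x + 9)·a(x) ≡ 6 (mod f). Multiplying by 6^(-1) ≡ 11 in F_13 gives a(x)^(-1) ≡ 11·(8x^3 + 8x^2 + 5x + 9) ≡ 10x^3 + 10x^2 + 3x + 8 (mod f). Check: (7x^3 + x^2 + 3x + 1)·(10x^3 + 10x^2 + 3x + 8) = 5x^6 + 2x^5 + 9x^4 + 8x^3 + x^2 + x + 8 ≡ 1 (mod x^4 + 9x^3 + 7x^2 + 10x + 2).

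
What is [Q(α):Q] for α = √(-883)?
[Q(α):Q] = 2

[Q(α):Q] equals the degree of the minimal polynomial of α. Here α^2 = -883 and x^2 + 883 is irreducible (d = -883 is squarefree, ≠ 1, hence not a square), so deg(m_α) = 2. Thus [Q(α):Q] = 2.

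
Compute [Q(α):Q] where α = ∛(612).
[Q(α):Q] = 3

The minimal polynomial of α is x^3 - 612, irreducible over Q since 612 is not a perfect cube (so x^3 - 612 has no rational root). Hence [Q(α):Q] = deg(m_α) = 3.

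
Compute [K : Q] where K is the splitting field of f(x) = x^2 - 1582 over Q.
[K : Q] = 2

f(x) = x^2 - 1582 factors as (x - √1582)(x + √1582). The splitting field is K = Q(√1582). Since 1582 is squarefree and > 1, it is not a perfect square, so x^2 - 1582 is irreducible over Q and [Q(√1582) : Q] = 2. Hence [K : Q] = 2.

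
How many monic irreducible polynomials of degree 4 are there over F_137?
There are 88064148 monic irreducible polynomials of degree 4 over F_137

Each element of F_{137^4} that lies in no proper subfield is a root of exactly one monic irreducible of degree 4 over F_137, and each such polynomial has 4 distinct roots in F_{137^4}. By Möbius inversion the count is N_137(4) = (1/4) Σ_{d|4} μ(4/d) · 137^d = (1/4)(μ(4)·137^1 + μ(2)·137^2 + μ(1)·137^4) = 352256592/4 = 88064148.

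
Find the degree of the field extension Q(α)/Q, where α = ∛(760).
[Q(α):Q] = 3

The minimal polynomial of α is x^3 - 760, irreducible over Q since 760 is not a perfect cube (so x^3 - 760 has no rational root). Hence [Q(α):Q] = deg(m_α) = 3.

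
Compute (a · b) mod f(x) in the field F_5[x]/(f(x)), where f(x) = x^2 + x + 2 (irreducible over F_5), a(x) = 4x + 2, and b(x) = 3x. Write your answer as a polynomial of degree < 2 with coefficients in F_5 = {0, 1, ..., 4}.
a · b ≡ 4x + 1 (mod f(x))

Multiply in F_5[x]: a(x)·b(x) = (4x + 2)·(3x) = 2x^2 + x. This has degree ≥ 2, so divide by f(x) over F_5: 2x^2 + x = (2)·(x^2 + x + 2) + (4x + 1). Hence a·b ≡ 4x + 1 (mod f). (F_5[x]/(f) is a field with 5^2 = 25 elements since f is irreducible of degree 2.)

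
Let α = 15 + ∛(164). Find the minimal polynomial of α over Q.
m_α(x) = x^3 - 45x^2 + 675x - 3539

Set β = α - 15 = ∛(164), so β^3 = 164. Then (α - 15)^3 - 164 = 0, i.e. α is a root of g(x) = (x - 15)^3 - 164 = x^3 - 45x^2 + 675x - 3539. Since g(x) = h(x - 15) where h(x) = x^3 - 164, and h is irreducible over Q (because 164 is not a perfect cube, so h has no rational root, and a monic cubic with no rational root is irreducible), g is also irreducible (irreducibility is preserved under the substitution x → x - 15). Hence m_α(x) = x^3 - 45x^2 + 675x - 3539.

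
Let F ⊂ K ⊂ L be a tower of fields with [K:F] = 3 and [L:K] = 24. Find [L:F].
[L:F] = 72

The tower law says that for any tower of field extensions F ⊂ K ⊂ L with finite degrees, [L:F] = [L:K] · [K:F]. Here this gives [L:F] = 24 · 3 = 72.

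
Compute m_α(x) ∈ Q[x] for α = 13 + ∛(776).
m_α(x) = x^3 - 39x^2 + 507x - 2973

Set β = α - 13 = ∛(776), so β^3 = 776. Then (α - 13)^3 - 776 = 0, i.e. α is a root of g(x) = (x - 13)^3 - 776 = x^3 - 39x^2 + 507x - 2973. Since g(x) = h(x - 13) where h(x) = x^3 - 776, and h is irreducible over Q (because 776 is not a perfect cube, so h has no rational root, and a monic cubic with no rational root is irreducible), g is also irreducible (irreducibility is preserved under the substitution x → x - 13). Hence m_α(x) = x^3 - 39x^2 + 507x - 2973.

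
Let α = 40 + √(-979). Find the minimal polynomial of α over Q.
m_α(x) = x^2 - 80x + 2579

From α - 40 = √(-979), squaring gives (α - 40)^2 = -979, i.e. α^2 - 80α + 1600 = -979, so α^2 - 80α + 2579 = 0. The discriminant of x^2 - 80x + 2579 is (-80)^2 - 4·(2579) = 6400 - 10316 = -3916, and 4·(-979) is not a perfect square in Q since -979 is squarefree and ≠ 1. Hence x^2 - 80x + 2579 is irreducible over Q and is the minimal polynomial of α.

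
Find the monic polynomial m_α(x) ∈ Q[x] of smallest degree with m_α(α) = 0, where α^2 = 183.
m_α(x) = x^2 - 183

α satisfies α^2 - 183 = 0, so x^2 - 183 annihilates α. Since d = 183 is squarefree and ≠ 1, it is not a perfect square in Q, so x^2 - 183 has no rational root and is therefore irreducible over Q (a degree-2 polynomial over a field is irreducible iff it has no root). Hence m_α(x) = x^2 - 183.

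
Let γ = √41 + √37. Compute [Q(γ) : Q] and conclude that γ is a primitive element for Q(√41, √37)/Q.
[Q(γ) : Q] = 4 (equivalently, Q(γ) = Q(√41, √37))

Obviously Q(γ) ⊆ Q(√41, √37), and [Q(√41, √37):Q] = 4 (since 41, 37 are distinct squarefree integers > 1 with 1517 not a perfect square). To show equality we compute the minimal polynomial of γ. From γ = √41 + √37: γ^2 = 41 + 2√(1517) + 37 = 78 + 2√(1517), so γ^2 - 78 = 2√(1517); squaring, (γ^2 - 78)^2 = 4·1517, i.e. γ^4 - 156γ^2 + 6084 - 6068 = 0, i.e. γ^4 - 156γ^2 + 16 = 0. So γ is a root of x^4 - 156x^2 + 16. This polynomial is irreducible over Q: it has no rational root (each ±√41 ± √37 is irrational), and any factorization into two quadratics over Q would force √(1517) ∈ Q (pairing opposite roots) or √41, √37 ∈ Q (other pairings), all impossible. Hence [Q(γ):Q] = 4 = [Q(√41, √37):Q], so Q(γ) = Q(√41, √37).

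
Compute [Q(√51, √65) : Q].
[Q(√51, √65) : Q] = 4

[Q(√51):Q] = 2 (min poly x^2 - 51, irreducible since 51 is squarefree > 1). For the top step, suppose √65 ∈ Q(√51), say √65 = c + d√51 with c, d ∈ Q. Squaring: 65 = c^2 + 51d^2 + 2cd√51. Since √51 ∉ Q this forces 2cd = 0. If d = 0 then √65 = c ∈ Q, contradicting 65 squarefree > 1. If c = 0 then 65 = 51d^2, so 51·65 = (51d)^2 is a perfect square in Q — but 51·65 = 3315 is not a perfect square (since 51 and 65 are distinct squarefree integers). Contradiction. Hence √65 ∉ Q(√51), so x^2 - 65 stays irreducible over Q(√51) and [Q(√51, √65) : Q(√51)] = 2. By the tower law, [Q(√51, √65) : Q] = 2 · 2 = 4.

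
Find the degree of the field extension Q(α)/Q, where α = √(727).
[Q(α):Q] = 2

[Q(α):Q] equals the degree of the minimal polynomial of α. Here α^2 = 727 and x^2 - 727 is irreducible (d = 727 is squarefree, ≠ 1, hence not a square), so deg(m_α) = 2. Thus [Q(α):Q] = 2.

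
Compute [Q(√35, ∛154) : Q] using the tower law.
[Q(√35, ∛154) : Q] = 6

Let L = Q(√35, ∛154). Since Q(√35) ⊂ L and [Q(√35):Q] = 2, the tower law gives 2 | [L:Q]. Likewise Q(∛154) ⊂ L with [Q(∛154):Q] = 3 (because 154 is not a perfect cube), so 3 | [L:Q]. As gcd(2,3) = 1, [L:Q] is divisible by 6. Conversely L is generated over Q by √35 and ∛154, so [L:Q] ≤ 2·3 = 6. Therefore [Q(√35, ∛154) : Q] = 6.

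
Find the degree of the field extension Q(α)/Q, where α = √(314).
[Q(α):Q] = 2

[Q(α):Q] equals the degree of the minimal polynomial of α. Here α^2 = 314 and x^2 - 314 is irreducible (d = 314 is squarefree, ≠ 1, hence not a square), so deg(m_α) = 2. Thus [Q(α):Q] = 2.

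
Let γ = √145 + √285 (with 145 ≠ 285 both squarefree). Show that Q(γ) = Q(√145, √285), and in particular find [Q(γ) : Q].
[Q(γ) : Q] = 4 (equivalently, Q(γ) = Q(√145, √285))

Obviously Q(γ) ⊆ Q(√145, √285), and [Q(√145, √285):Q] = 4 (since 145, 285 are distinct squarefree integers > 1 with 41325 not a perfect square). To show equality we compute the minimal polynomial of γ. From γ = √145 + √285: γ^2 = 145 + 2√(41325) + 285 = 430 + 2√(41325), so γ^2 - 430 = 2√(41325); squaring, (γ^2 - 430)^2 = 4·41325, i.e. γ^4 - 860γ^2 + 184900 - 165300 = 0, i.e. γ^4 - 860γ^2 + 19600 = 0. So γ is a root of x^4 - 860x^2 + 19600. This polynomial is irreducible over Q: it has no rational root (each ±√145 ± √285 is irrational), and any factorization into two quadratics over Q would force √(41325) ∈ Q (pairing opposite roots) or √145, √285 ∈ Q (other pairings), all impossible. Hence [Q(γ):Q] = 4 = [Q(√145, √285):Q], so Q(γ) = Q(√145, √285).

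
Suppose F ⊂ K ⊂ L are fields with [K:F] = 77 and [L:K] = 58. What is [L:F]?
[L:F] = 4466

The tower law says that for any tower of field extensions F ⊂ K ⊂ L with finite degrees, [L:F] = [L:K] · [K:F]. Here this gives [L:F] = 58 · 77 = 4466.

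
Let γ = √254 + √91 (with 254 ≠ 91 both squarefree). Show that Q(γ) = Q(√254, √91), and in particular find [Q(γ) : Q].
[Q(γ) : Q] = 4 (equivalently, Q(γ) = Q(√254, √91))

Obviously Q(γ) ⊆ Q(√254, √91), and [Q(√254, √91):Q] = 4 (since 254, 91 are distinct squarefree integers > 1 with 23114 not a perfect square). To show equality we compute the minimal polynomial of γ. From γ = √254 + √91: γ^2 = 254 + 2√(23114) + 91 = 345 + 2√(23114), so γ^2 - 345 = 2√(23114); squaring, (γ^2 - 345)^2 = 4·23114, i.e. γ^4 - 690γ^2 + 119025 - 92456 = 0, i.e. γ^4 - 690γ^2 + 26569 = 0. So γ is a root of x^4 - 690x^2 + 26569. This polynomial is irreducible over Q: it has no rational root (each ±√254 ± √91 is irrational), and any factorization into two quadratics over Q would force √(23114) ∈ Q (pairing opposite roots) or √254, √91 ∈ Q (other pairings), all impossible. Hence [Q(γ):Q] = 4 = [Q(√254, √91):Q], so Q(γ) = Q(√254, √91).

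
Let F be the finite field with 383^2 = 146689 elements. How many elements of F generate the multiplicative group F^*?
There are φ(146688) = 48640 primitive elements

F_q^* is cyclic of order q - 1 = 146688. A cyclic group of order m has exactly φ(m) generators. Here m = 146688 = 2^8 · 3 · 191, so the number of primitive elements is φ(146688) = 48640.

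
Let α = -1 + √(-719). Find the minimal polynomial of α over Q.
m_α(x) = x^2 + 2x + 720

From α + 1 = √(-719), squaring gives (α + 1)^2 = -719, i.e. α^2 + 2α + 1 = -719, so α^2 + 2α + 720 = 0. The discriminant of x^2 + 2x + 720 is (2)^2 - 4·(720) = 4 - 2880 = -2876, and 4·(-719) is not a perfect square in Q since -719 is squarefree and ≠ 1. Hence x^2 + 2x + 720 is irreducible over Q and is the minimal polynomial of α.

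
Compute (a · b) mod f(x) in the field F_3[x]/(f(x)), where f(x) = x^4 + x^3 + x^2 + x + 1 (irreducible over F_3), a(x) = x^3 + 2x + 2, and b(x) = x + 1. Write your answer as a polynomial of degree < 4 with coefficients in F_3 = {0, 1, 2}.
a · b ≡ x^2 + 1 (mod f(x))

Multiply in F_3[x]: a(x)·b(x) = (x^3 + 2x + 2)·(x + 1) = x^4 + x^3 + 2x^2 + x + 2. This has degree ≥ 4, so divide by f(x) over F_3: x^4 + x^3 + 2x^2 + x + 2 = (1)·(x^4 + x^3 + x^2 + x + 1) + (x^2 + 1). Hence a·b ≡ x^2 + 1 (mod f). (F_3[x]/(f) is a field with 3^4 = 81 elements since f is irreducible of degree 4.)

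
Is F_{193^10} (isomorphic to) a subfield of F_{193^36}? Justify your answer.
No: F_{193^10} is not a subfield of F_{193^36}

F_{p^m} embeds in F_{p^n} iff m | n. Here 10 ∤ 36 (since 36 = 3·10 + 6 with remainder 6 ≠ 0), so F_{193^10} is not a subfield of F_{193^36}. Equivalently: if it were, the tower law would give 10 = [F_{193^10}:F_193] dividing [F_{193^36}:F_193] = 36, contradiction.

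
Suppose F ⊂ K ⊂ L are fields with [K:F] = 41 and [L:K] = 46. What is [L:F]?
[L:F] = 1886

The tower law says that for any tower of field extensions F ⊂ K ⊂ L with finite degrees, [L:F] = [L:K] · [K:F]. Here this gives [L:F] = 46 · 41 = 1886.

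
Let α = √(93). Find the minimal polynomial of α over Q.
m_α(x) = x^2 - 93

α satisfies α^2 - 93 = 0, so x^2 - 93 annihilates α. Since d = 93 is squarefree and ≠ 1, it is not a perfect square in Q, so x^2 - 93 has no rational root and is therefore irreducible over Q (a degree-2 polynomial over a field is irreducible iff it has no root). Hence m_α(x) = x^2 - 93.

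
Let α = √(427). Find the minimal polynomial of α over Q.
m_α(x) = x^2 - 427

α satisfies α^2 - 427 = 0, so x^2 - 427 annihilates α. Since d = 427 is squarefree and ≠ 1, it is not a perfect square in Q, so x^2 - 427 has no rational root and is therefore irreducible over Q (a degree-2 polynomial over a field is irreducible iff it has no root). Hence m_α(x) = x^2 - 427.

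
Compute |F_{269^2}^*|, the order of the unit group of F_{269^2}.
|F_{269^2}^*| = 72360

F_{269^2} has 269^2 = 72361 elements; its multiplicative group consists of all nonzero elements, so |F_{269^2}^*| = 72361 - 1 = 72360. (It is cyclic since any finite subgroup of the multiplicative group of a field is cyclic.)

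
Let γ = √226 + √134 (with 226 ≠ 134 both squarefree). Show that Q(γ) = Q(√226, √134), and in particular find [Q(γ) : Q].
[Q(γ) : Q] = 4 (equivalently, Q(γ) = Q(√226, √134))

Obviously Q(γ) ⊆ Q(√226, √134), and [Q(√226, √134):Q] = 4 (since 226, 134 are distinct squarefree integers > 1 with 30284 not a perfect square). To show equality we compute the minimal polynomial of γ. From γ = √226 + √134: γ^2 = 226 + 2√(30284) + 134 = 360 + 2√(30284), so γ^2 - 360 = 2√(30284); squaring, (γ^2 - 360)^2 = 4·30284, i.e. γ^4 - 720γ^2 + 129600 - 121136 = 0, i.e. γ^4 - 720γ^2 + 8464 = 0. So γ is a root of x^4 - 720x^2 + 8464. This polynomial is irreducible over Q: it has no rational root (each ±√226 ± √134 is irrational), and any factorization into two quadratics over Q would force √(30284) ∈ Q (pairing opposite roots) or √226, √134 ∈ Q (other pairings), all impossible. Hence [Q(γ):Q] = 4 = [Q(√226, √134):Q], so Q(γ) = Q(√226, √134).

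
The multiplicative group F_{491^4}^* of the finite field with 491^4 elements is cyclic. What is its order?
|F_{491^4}^*| = 58120048560

F_{491^4} has 491^4 = 58120048561 elements; its multiplicative group consists of all nonzero elements, so |F_{491^4}^*| = 58120048561 - 1 = 58120048560. (It is cyclic since any finite subgroup of the multiplicative group of a field is cyclic.)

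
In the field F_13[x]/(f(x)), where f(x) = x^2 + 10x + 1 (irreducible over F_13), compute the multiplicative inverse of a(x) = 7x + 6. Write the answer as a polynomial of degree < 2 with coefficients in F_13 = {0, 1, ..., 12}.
a(x)^(-1) ≡ 2x + 9 (mod f(x))

Since f is irreducible over F_13, F_13[x]/(f) is a field and a(x) ≠ 0 has an inverse. Apply the extended Euclidean algorithm to f(x) and a(x) in F_13[x]: f(x) = (2x + 9)·a(x) + (12). The last nonzero remainder is the constant 12 = gcd(f, a) in F_13. Back-substituting through the division chain expresses 12 = s(x)·a(x) + t(x)·f(x) with s(x) ≡ 11x + 4 (mod f), so (11x + 4)·a(x) ≡ 12 (mod f). Multiplying by 12^(-1) ≡ 12 in F_13 gives a(x)^(-1) ≡ 12·(11x + 4) ≡ 2x + 9 (mod f). Check: (7x + 6)·(2x + 9) = x^2 + 10x + 2 ≡ 1 (mod x^2 + 10x + 1).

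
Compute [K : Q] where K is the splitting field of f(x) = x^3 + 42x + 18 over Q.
[K : Q] = 6

By the rational root test, any rational root of the monic integer polynomial f(x) = x^3 + 42x + 18 must be an integer dividing the constant term 18, i.e. one of ±{1, 2, 3, 6, 9, 18}. Evaluating: f(1) = 61, f(-1) = -25, f(2) = 110, f(-2) = -74, f(3) = 171, f(-3) = -135, f(6) = 486, f(-6) = -450, f(9) = 1125, f(-9) = -1089, f(18) = 6606, f(-18) = -6570; none is 0, so f has no rational root and is therefore irreducible over Q (a cubic with no linear factor over a field is irreducible). For an irreducible cubic, the Galois group is A_3 or S_3 according as the discriminant disc(f) = -4a^3 - 27b^2 = -4·(42)^3 - 27·(18)^2 = -305100 is or is not a square in Q. Here disc(f) = -305100 is not a perfect square in Q, so the Galois group of f over Q is not contained in A_3 and must be all of S_3. The splitting field has degree |S_3| = 6 over Q, so [K : Q] = 6.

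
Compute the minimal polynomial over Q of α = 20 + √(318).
m_α(x) = x^2 - 40x + 82

From α - 20 = √(318), squaring gives (α - 20)^2 = 318, i.e. α^2 - 40α + 400 = 318, so α^2 - 40α + 82 = 0. The discriminant of x^2 - 40x + 82 is (-40)^2 - 4·(82) = 1600 - 328 = 1272, and 4·(318) is not a perfect square in Q since 318 is squarefree and ≠ 1. Hence x^2 - 40x + 82 is irreducible over Q and is the minimal polynomial of α.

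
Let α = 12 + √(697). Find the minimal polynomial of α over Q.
m_α(x) = x^2 - 24x - 553

From α - 12 = √(697), squaring gives (α - 12)^2 = 697, i.e. α^2 - 24α + 144 = 697, so α^2 - 24α - 553 = 0. The discriminant of x^2 - 24x - 553 is (-24)^2 - 4·(-553) = 576 + 2212 = 2788, and 4·(697) is not a perfect square in Q since 697 is squarefree and ≠ 1. Hence x^2 - 24x - 553 is irreducible over Q and is the minimal polynomial of α.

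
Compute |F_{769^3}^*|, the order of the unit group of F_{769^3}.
|F_{769^3}^*| = 454756608

F_{769^3} has 769^3 = 454756609 elements; its multiplicative group consists of all nonzero elements, so |F_{769^3}^*| = 454756609 - 1 = 454756608. (It is cyclic since any finite subgroup of the multiplicative group of a field is cyclic.)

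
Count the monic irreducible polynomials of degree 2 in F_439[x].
There are 96141 monic irreducible polynomials of degree 2 over F_439

Each element of F_{439^2} that lies in no proper subfield is a root of exactly one monic irreducible of degree 2 over F_439, and each such polynomial has 2 distinct roots in F_{439^2}. By Möbius inversion the count is N_439(2) = (1/2) Σ_{d|2} μ(2/d) · 439^d = (1/2)(μ(2)·439^1 + μ(1)·439^2) = 192282/2 = 96141.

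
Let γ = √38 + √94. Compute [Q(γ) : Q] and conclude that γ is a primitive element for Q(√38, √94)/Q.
[Q(γ) : Q] = 4 (equivalently, Q(γ) = Q(√38, √94))

Obviously Q(γ) ⊆ Q(√38, √94), and [Q(√38, √94):Q] = 4 (since 38, 94 are distinct squarefree integers > 1 with 3572 not a perfect square). To show equality we compute the minimal polynomial of γ. From γ = √38 + √94: γ^2 = 38 + 2√(3572) + 94 = 132 + 2√(3572), so γ^2 - 132 = 2√(3572); squaring, (γ^2 - 132)^2 = 4·3572, i.e. γ^4 - 264γ^2 + 17424 - 14288 = 0, i.e. γ^4 - 264γ^2 + 3136 = 0. So γ is a root of x^4 - 264x^2 + 3136. This polynomial is irreducible over Q: it has no rational root (each ±√38 ± √94 is irrational), and any factorization into two quadratics over Q would force √(3572) ∈ Q (pairing opposite roots) or √38, √94 ∈ Q (other pairings), all impossible. Hence [Q(γ):Q] = 4 = [Q(√38, √94):Q], so Q(γ) = Q(√38, √94).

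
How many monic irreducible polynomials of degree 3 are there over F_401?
There are 21493600 monic irreducible polynomials of degree 3 over F_401

Each element of F_{401^3} that lies in no proper subfield is a root of exactly one monic irreducible of degree 3 over F_401, and each such polynomial has 3 distinct roots in F_{401^3}. By Möbius inversion the count is N_401(3) = (1/3) Σ_{d|3} μ(3/d) · 401^d = (1/3)(μ(3)·401^1 + μ(1)·401^3) = 64480800/3 = 21493600.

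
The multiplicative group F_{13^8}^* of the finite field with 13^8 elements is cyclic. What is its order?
|F_{13^8}^*| = 815730720

F_{13^8} has 13^8 = 815730721 elements; its multiplicative group consists of all nonzero elements, so |F_{13^8}^*| = 815730721 - 1 = 815730720. (It is cyclic since any finite subgroup of the multiplicative group of a field is cyclic.)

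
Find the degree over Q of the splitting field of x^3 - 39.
[K : Q] = 6

The roots of x^3 - 39 are ∛39, ω∛39, ω^2∛39 where ω = e^(2πi/3) is a primitive cube root of unity, so K = Q(∛39, ω). Now [Q(∛39):Q] = 3 (since 39 is not a perfect cube, x^3 - 39 is irreducible) and [Q(ω):Q] = 2. Both 2 and 3 divide [K:Q], and [K:Q] ≤ 3·2 = 6, so [K:Q] = 6. (Equivalently: Q(∛39) ⊂ R but ω ∉ R, so [K : Q(∛39)] = 2.)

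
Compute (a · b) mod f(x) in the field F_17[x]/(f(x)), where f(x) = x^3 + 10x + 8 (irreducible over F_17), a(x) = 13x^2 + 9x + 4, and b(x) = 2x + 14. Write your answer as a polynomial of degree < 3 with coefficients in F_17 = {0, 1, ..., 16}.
a · b ≡ 13x^2 + 10x + 1 (mod f(x))

Multiply in F_17[x]: a(x)·b(x) = (13x^2 + 9x + 4)·(2x + 14) = 9x^3 + 13x^2 + 15x + 5. This has degree ≥ 3, so divide by f(x) over F_17: 9x^3 + 13x^2 + 15x + 5 = (9)·(x^3 + 10x + 8) + (13x^2 + 10x + 1). Hence a·b ≡ 13x^2 + 10x + 1 (mod f). (F_17[x]/(f) is a field with 17^3 = 4913 elements since f is irreducible of degree 3.)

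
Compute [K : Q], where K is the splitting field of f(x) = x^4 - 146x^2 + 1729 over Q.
[K : Q] = 4

Solving the quadratic in x^2: x^2 = (146 ± √(146^2 - 4·1729))/2 = (146 ± √14400)/2 = (146 ± 120)/2, giving x^2 = 13 or x^2 = 133. So f(x) = (x^2 - 13)(x^2 - 133) and the roots of f are ±√13, ±√133. Hence the splitting field is K = Q(√13, √133). Since 13 and 133 are distinct squarefree integers > 1, their product 1729 is not a perfect square, so √133 ∉ Q(√13). By the tower law [K:Q] = [Q(√13,√133):Q(√13)] · [Q(√13):Q] = 2 · 2 = 4.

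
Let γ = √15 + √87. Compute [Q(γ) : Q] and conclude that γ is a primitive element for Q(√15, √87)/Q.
[Q(γ) : Q] = 4 (equivalently, Q(γ) = Q(√15, √87))

Obviously Q(γ) ⊆ Q(√15, √87), and [Q(√15, √87):Q] = 4 (since 15, 87 are distinct squarefree integers > 1 with 1305 not a perfect square). To show equality we compute the minimal polynomial of γ. From γ = √15 + √87: γ^2 = 15 + 2√(1305) + 87 = 102 + 2√(1305), so γ^2 - 102 = 2√(1305); squaring, (γ^2 - 102)^2 = 4·1305, i.e. γ^4 - 204γ^2 + 10404 - 5220 = 0, i.e. γ^4 - 204γ^2 + 5184 = 0. So γ is a root of x^4 - 204x^2 + 5184. This polynomial is irreducible over Q: it has no rational root (each ±√15 ± √87 is irrational), and any factorization into two quadratics over Q would force √(1305) ∈ Q (pairing opposite roots) or √15, √87 ∈ Q (other pairings), all impossible. Hence [Q(γ):Q] = 4 = [Q(√15, √87):Q], so Q(γ) = Q(√15, √87).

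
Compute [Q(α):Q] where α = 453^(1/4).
[Q(α):Q] = 4

α is a root of x^4 - 453. By Eisenstein's criterion at the prime p = 3 (which divides the constant term 453 but p^2 = 9 does not, since 453 is squarefree), x^4 - 453 is irreducible over Q. Hence [Q(α):Q] = 4.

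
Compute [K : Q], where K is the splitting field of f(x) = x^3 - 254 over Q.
[K : Q] = 6

The roots of x^3 - 254 are ∛254, ω∛254, ω^2∛254 where ω = e^(2πi/3) is a primitive cube root of unity, so K = Q(∛254, ω). Now [Q(∛254):Q] = 3 (since 254 is not a perfect cube, x^3 - 254 is irreducible) and [Q(ω):Q] = 2. Both 2 and 3 divide [K:Q], and [K:Q] ≤ 3·2 = 6, so [K:Q] = 6. (Equivalently: Q(∛254) ⊂ R but ω ∉ R, so [K : Q(∛254)] = 2.)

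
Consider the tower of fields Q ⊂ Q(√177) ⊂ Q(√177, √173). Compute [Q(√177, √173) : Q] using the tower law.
[Q(√177, √173) : Q] = 4

[Q(√177):Q] = 2 (min poly x^2 - 177, irreducible since 177 is squarefree > 1). For the top step, suppose √173 ∈ Q(√177), say √173 = c + d√177 with c, d ∈ Q. Squaring: 173 = c^2 + 177d^2 + 2cd√177. Since √177 ∉ Q this forces 2cd = 0. If d = 0 then √173 = c ∈ Q, contradicting 173 squarefree > 1. If c = 0 then 173 = 177d^2, so 177·173 = (177d)^2 is a perfect square in Q — but 177·173 = 30621 is not a perfect square (since 177 and 173 are distinct squarefree integers). Contradiction. Hence √173 ∉ Q(√177), so x^2 - 173 stays irreducible over Q(√177) and [Q(√177, √173) : Q(√177)] = 2. By the tower law, [Q(√177, √173) : Q] = 2 · 2 = 4.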